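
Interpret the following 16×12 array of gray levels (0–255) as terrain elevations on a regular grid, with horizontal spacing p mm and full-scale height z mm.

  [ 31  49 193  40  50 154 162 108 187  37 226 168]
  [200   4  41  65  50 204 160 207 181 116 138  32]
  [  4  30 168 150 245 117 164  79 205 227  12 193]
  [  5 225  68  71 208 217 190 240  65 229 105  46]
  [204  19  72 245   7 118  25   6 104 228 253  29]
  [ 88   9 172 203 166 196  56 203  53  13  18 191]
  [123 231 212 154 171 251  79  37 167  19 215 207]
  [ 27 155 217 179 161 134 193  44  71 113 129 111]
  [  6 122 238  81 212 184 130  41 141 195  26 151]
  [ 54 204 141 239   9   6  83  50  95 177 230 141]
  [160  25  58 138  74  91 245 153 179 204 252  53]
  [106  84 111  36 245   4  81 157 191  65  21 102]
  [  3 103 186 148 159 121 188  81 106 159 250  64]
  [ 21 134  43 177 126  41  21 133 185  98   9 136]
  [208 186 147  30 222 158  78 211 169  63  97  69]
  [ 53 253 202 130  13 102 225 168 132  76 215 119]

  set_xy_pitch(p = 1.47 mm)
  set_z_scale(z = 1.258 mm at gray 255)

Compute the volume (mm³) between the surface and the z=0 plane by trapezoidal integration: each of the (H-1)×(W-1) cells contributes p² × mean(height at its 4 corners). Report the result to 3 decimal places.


223.302

height_mm = gray/255 × 1.258; cell vol = 1.47² × mean(4 corners)
unit = 1.47² × 1.258 / (4×255) = 0.00266511 mm³ per gray-sum
row 0: Σ corner-gray over 11 cells = 5175  → 13.7919
row 1: Σ corner-gray over 11 cells = 5555  → 14.8047
row 2: Σ corner-gray over 11 cells = 6278  → 16.7316
row 3: Σ corner-gray over 11 cells = 5674  → 15.1218
row 4: Σ corner-gray over 11 cells = 4844  → 12.9098
row 5: Σ corner-gray over 11 cells = 5859  → 15.6149
row 6: Σ corner-gray over 11 cells = 6332  → 16.8755
row 7: Σ corner-gray over 11 cells = 5827  → 15.5296
row 8: Σ corner-gray over 11 cells = 5560  → 14.8180
row 9: Σ corner-gray over 11 cells = 5714  → 15.2284
row 10: Σ corner-gray over 11 cells = 5249  → 13.9892
row 11: Σ corner-gray over 11 cells = 5267  → 14.0371
row 12: Σ corner-gray over 11 cells = 5160  → 13.7520
row 13: Σ corner-gray over 11 cells = 5090  → 13.5654
row 14: Σ corner-gray over 11 cells = 6203  → 16.5317
Σ rows: total corner-gray = 83787  → 223.3016 mm³


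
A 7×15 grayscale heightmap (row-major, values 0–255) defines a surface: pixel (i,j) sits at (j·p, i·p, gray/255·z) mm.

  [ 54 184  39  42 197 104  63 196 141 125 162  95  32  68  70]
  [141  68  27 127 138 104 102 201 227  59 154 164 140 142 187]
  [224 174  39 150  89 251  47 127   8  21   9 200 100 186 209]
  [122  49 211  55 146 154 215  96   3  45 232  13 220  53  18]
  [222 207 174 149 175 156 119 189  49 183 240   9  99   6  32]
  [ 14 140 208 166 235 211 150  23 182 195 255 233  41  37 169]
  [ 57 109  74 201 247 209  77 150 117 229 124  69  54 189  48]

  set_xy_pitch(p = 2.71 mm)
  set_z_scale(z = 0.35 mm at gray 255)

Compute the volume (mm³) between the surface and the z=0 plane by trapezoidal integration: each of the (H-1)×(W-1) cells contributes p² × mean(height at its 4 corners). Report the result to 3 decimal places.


height_mm = gray/255 × 0.35; cell vol = 2.71² × mean(4 corners)
unit = 2.71² × 0.35 / (4×255) = 0.00252003 mm³ per gray-sum
row 0: Σ corner-gray over 14 cells = 6654  → 16.7683
row 1: Σ corner-gray over 14 cells = 6869  → 17.3101
row 2: Σ corner-gray over 14 cells = 6359  → 16.0249
row 3: Σ corner-gray over 14 cells = 6888  → 17.3580
row 4: Σ corner-gray over 14 cells = 8099  → 20.4098
row 5: Σ corner-gray over 14 cells = 8138  → 20.5080
Σ rows: total corner-gray = 43007  → 108.3791 mm³

108.379


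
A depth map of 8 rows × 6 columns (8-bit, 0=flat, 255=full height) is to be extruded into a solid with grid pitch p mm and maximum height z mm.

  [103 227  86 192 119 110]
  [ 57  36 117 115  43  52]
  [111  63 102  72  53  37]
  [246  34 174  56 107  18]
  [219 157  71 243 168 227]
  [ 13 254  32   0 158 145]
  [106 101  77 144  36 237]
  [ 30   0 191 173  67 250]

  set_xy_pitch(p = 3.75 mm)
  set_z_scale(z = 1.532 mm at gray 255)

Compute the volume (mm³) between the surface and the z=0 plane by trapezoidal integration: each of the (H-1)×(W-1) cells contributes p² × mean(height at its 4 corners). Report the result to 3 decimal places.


height_mm = gray/255 × 1.532; cell vol = 3.75² × mean(4 corners)
unit = 3.75² × 1.532 / (4×255) = 0.0211213 mm³ per gray-sum
row 0: Σ corner-gray over 5 cells = 2192  → 46.2979
row 1: Σ corner-gray over 5 cells = 1459  → 30.8160
row 2: Σ corner-gray over 5 cells = 1734  → 36.6244
row 3: Σ corner-gray over 5 cells = 2730  → 57.6612
row 4: Σ corner-gray over 5 cells = 2770  → 58.5061
row 5: Σ corner-gray over 5 cells = 2105  → 44.4604
row 6: Σ corner-gray over 5 cells = 2201  → 46.4880
Σ rows: total corner-gray = 15191  → 320.8540 mm³

320.854


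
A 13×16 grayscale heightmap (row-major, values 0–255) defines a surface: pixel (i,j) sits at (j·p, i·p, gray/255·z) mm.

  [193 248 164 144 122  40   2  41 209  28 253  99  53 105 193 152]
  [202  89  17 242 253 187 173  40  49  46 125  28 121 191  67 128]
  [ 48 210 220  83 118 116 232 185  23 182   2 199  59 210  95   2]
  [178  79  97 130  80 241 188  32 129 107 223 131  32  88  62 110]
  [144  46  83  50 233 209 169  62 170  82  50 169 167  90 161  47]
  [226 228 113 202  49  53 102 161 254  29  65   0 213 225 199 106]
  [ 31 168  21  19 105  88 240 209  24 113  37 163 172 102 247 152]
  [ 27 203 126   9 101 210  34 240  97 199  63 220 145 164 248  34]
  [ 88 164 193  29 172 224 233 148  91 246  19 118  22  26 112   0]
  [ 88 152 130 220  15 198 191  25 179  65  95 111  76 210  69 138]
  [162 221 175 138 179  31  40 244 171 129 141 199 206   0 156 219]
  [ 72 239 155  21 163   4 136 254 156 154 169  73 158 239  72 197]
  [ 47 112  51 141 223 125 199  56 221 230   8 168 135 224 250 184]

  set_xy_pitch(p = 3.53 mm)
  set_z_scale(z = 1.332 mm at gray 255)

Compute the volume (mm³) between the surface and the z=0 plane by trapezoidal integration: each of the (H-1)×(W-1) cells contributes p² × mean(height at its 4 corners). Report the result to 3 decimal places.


1523.331

height_mm = gray/255 × 1.332; cell vol = 3.53² × mean(4 corners)
unit = 3.53² × 1.332 / (4×255) = 0.0162725 mm³ per gray-sum
row 0: Σ corner-gray over 15 cells = 7333  → 119.3260
row 1: Σ corner-gray over 15 cells = 7504  → 122.1086
row 2: Σ corner-gray over 15 cells = 7444  → 121.1323
row 3: Σ corner-gray over 15 cells = 7199  → 117.1455
row 4: Σ corner-gray over 15 cells = 7791  → 126.7788
row 5: Σ corner-gray over 15 cells = 7717  → 125.5746
row 6: Σ corner-gray over 15 cells = 7778  → 126.5673
row 7: Σ corner-gray over 15 cells = 7861  → 127.9179
row 8: Σ corner-gray over 15 cells = 7380  → 120.0908
row 9: Σ corner-gray over 15 cells = 8139  → 132.4416
row 10: Σ corner-gray over 15 cells = 8696  → 141.5054
row 11: Σ corner-gray over 15 cells = 8772  → 142.7421
Σ rows: total corner-gray = 93614  → 1523.3310 mm³


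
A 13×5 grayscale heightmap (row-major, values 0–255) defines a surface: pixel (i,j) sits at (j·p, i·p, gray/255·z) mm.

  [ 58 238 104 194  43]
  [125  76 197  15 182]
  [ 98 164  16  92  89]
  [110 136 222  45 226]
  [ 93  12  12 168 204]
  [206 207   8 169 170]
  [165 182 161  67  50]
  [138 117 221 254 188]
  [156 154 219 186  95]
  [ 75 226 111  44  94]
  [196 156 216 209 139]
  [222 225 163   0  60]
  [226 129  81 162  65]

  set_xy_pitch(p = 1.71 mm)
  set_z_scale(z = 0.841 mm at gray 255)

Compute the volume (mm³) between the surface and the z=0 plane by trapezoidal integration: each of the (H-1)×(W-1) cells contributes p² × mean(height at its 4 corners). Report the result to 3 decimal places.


height_mm = gray/255 × 0.841; cell vol = 1.71² × mean(4 corners)
unit = 1.71² × 0.841 / (4×255) = 0.00241095 mm³ per gray-sum
row 0: Σ corner-gray over 4 cells = 2056  → 4.9569
row 1: Σ corner-gray over 4 cells = 1614  → 3.8913
row 2: Σ corner-gray over 4 cells = 1873  → 4.5157
row 3: Σ corner-gray over 4 cells = 1823  → 4.3952
row 4: Σ corner-gray over 4 cells = 1825  → 4.4000
row 5: Σ corner-gray over 4 cells = 2179  → 5.2535
row 6: Σ corner-gray over 4 cells = 2545  → 6.1359
row 7: Σ corner-gray over 4 cells = 2879  → 6.9411
row 8: Σ corner-gray over 4 cells = 2300  → 5.5452
row 9: Σ corner-gray over 4 cells = 2428  → 5.8538
row 10: Σ corner-gray over 4 cells = 2555  → 6.1600
row 11: Σ corner-gray over 4 cells = 2093  → 5.0461
Σ rows: total corner-gray = 26170  → 63.0945 mm³

63.095


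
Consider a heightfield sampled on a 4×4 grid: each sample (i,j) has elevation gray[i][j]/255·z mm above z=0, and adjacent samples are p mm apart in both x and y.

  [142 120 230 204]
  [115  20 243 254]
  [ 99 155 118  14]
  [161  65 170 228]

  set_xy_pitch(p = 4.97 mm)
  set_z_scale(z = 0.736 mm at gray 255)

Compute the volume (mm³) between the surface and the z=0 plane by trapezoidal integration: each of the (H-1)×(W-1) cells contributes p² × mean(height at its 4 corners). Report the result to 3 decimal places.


height_mm = gray/255 × 0.736; cell vol = 4.97² × mean(4 corners)
unit = 4.97² × 0.736 / (4×255) = 0.0178234 mm³ per gray-sum
row 0: Σ corner-gray over 3 cells = 1941  → 34.5952
row 1: Σ corner-gray over 3 cells = 1554  → 27.6976
row 2: Σ corner-gray over 3 cells = 1518  → 27.0559
Σ rows: total corner-gray = 5013  → 89.3487 mm³

89.349


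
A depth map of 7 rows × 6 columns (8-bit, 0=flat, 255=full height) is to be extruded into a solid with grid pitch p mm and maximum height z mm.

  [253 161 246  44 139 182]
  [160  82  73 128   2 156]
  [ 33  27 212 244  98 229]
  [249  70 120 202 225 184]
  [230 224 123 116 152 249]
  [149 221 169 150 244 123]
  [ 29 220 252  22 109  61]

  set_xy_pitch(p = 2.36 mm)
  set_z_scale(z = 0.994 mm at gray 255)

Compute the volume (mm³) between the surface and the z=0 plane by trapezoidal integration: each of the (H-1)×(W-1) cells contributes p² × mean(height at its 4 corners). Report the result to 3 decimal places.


97.497

height_mm = gray/255 × 0.994; cell vol = 2.36² × mean(4 corners)
unit = 2.36² × 0.994 / (4×255) = 0.00542763 mm³ per gray-sum
row 0: Σ corner-gray over 5 cells = 2501  → 13.5745
row 1: Σ corner-gray over 5 cells = 2310  → 12.5378
row 2: Σ corner-gray over 5 cells = 3091  → 16.7768
row 3: Σ corner-gray over 5 cells = 3376  → 18.3237
row 4: Σ corner-gray over 5 cells = 3549  → 19.2627
row 5: Σ corner-gray over 5 cells = 3136  → 17.0210
Σ rows: total corner-gray = 17963  → 97.4965 mm³


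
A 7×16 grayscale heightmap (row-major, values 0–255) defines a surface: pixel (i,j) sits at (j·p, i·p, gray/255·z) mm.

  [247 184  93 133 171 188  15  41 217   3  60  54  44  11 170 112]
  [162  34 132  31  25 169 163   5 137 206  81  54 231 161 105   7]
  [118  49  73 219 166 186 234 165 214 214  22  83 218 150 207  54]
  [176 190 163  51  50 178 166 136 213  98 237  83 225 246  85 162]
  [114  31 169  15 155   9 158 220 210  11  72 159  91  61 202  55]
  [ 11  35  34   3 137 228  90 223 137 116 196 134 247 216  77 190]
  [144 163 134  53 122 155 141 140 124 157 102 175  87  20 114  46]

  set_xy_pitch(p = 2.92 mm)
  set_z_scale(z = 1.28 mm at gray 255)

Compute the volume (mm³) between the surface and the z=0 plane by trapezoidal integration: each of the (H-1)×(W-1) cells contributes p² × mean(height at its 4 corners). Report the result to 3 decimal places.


height_mm = gray/255 × 1.28; cell vol = 2.92² × mean(4 corners)
unit = 2.92² × 1.28 / (4×255) = 0.0106998 mm³ per gray-sum
row 0: Σ corner-gray over 15 cells = 6364  → 68.0935
row 1: Σ corner-gray over 15 cells = 7809  → 83.5547
row 2: Σ corner-gray over 15 cells = 9152  → 97.9245
row 3: Σ corner-gray over 15 cells = 7875  → 84.2609
row 4: Σ corner-gray over 15 cells = 7242  → 77.4879
row 5: Σ corner-gray over 15 cells = 7511  → 80.3662
Σ rows: total corner-gray = 45953  → 491.6877 mm³

491.688


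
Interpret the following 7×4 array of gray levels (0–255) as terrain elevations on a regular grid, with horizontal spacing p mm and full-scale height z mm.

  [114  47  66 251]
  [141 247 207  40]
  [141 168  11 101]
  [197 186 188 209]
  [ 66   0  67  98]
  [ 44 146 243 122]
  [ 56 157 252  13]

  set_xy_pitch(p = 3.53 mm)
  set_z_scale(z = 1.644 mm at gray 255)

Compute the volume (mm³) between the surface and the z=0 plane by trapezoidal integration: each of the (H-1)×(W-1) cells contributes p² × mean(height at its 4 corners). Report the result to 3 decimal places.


height_mm = gray/255 × 1.644; cell vol = 3.53² × mean(4 corners)
unit = 3.53² × 1.644 / (4×255) = 0.020084 mm³ per gray-sum
row 0: Σ corner-gray over 3 cells = 1680  → 33.7412
row 1: Σ corner-gray over 3 cells = 1689  → 33.9219
row 2: Σ corner-gray over 3 cells = 1754  → 35.2274
row 3: Σ corner-gray over 3 cells = 1452  → 29.1620
row 4: Σ corner-gray over 3 cells = 1242  → 24.9444
row 5: Σ corner-gray over 3 cells = 1831  → 36.7739
Σ rows: total corner-gray = 9648  → 193.7708 mm³

193.771


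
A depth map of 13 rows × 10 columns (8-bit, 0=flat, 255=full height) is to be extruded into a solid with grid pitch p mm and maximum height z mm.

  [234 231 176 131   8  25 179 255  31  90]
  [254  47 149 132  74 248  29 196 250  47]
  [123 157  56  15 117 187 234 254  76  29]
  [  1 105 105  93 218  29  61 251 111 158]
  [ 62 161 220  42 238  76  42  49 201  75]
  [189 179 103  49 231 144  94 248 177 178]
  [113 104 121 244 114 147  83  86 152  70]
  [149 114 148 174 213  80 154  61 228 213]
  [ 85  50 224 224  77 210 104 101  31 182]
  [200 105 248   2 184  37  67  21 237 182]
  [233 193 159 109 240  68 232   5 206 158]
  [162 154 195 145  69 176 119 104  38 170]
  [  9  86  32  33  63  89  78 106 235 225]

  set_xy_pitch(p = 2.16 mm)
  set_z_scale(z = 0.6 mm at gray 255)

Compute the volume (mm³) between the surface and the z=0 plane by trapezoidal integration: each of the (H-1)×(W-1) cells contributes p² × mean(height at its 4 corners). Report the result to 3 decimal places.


height_mm = gray/255 × 0.6; cell vol = 2.16² × mean(4 corners)
unit = 2.16² × 0.6 / (4×255) = 0.00274447 mm³ per gray-sum
row 0: Σ corner-gray over 9 cells = 4947  → 13.5769
row 1: Σ corner-gray over 9 cells = 4895  → 13.4342
row 2: Σ corner-gray over 9 cells = 4449  → 12.2101
row 3: Σ corner-gray over 9 cells = 4300  → 11.8012
row 4: Σ corner-gray over 9 cells = 5012  → 13.7553
row 5: Σ corner-gray over 9 cells = 5102  → 14.0023
row 6: Σ corner-gray over 9 cells = 4991  → 13.6977
row 7: Σ corner-gray over 9 cells = 5015  → 13.7635
row 8: Σ corner-gray over 9 cells = 4493  → 12.3309
row 9: Σ corner-gray over 9 cells = 4999  → 13.7196
row 10: Σ corner-gray over 9 cells = 5147  → 14.1258
row 11: Σ corner-gray over 9 cells = 4010  → 11.0053
Σ rows: total corner-gray = 57360  → 157.4228 mm³

157.423


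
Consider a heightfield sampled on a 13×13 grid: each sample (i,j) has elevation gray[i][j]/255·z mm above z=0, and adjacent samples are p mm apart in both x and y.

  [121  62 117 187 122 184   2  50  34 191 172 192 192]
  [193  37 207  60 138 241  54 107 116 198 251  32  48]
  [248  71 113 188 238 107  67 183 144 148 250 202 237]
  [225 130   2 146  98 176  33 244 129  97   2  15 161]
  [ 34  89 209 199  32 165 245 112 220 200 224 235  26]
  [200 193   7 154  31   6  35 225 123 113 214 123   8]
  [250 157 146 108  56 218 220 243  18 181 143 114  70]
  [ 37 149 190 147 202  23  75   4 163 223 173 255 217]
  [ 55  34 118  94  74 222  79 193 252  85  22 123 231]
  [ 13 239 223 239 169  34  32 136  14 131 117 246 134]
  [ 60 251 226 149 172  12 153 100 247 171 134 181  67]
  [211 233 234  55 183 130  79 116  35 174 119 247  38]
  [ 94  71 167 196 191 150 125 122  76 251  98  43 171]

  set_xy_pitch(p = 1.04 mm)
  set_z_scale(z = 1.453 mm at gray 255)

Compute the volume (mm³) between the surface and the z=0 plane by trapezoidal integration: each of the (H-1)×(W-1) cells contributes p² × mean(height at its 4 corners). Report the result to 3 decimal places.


height_mm = gray/255 × 1.453; cell vol = 1.04² × mean(4 corners)
unit = 1.04² × 1.453 / (4×255) = 0.00154075 mm³ per gray-sum
row 0: Σ corner-gray over 12 cells = 6062  → 9.3400
row 1: Σ corner-gray over 12 cells = 7030  → 10.8315
row 2: Σ corner-gray over 12 cells = 6437  → 9.9178
row 3: Σ corner-gray over 12 cells = 6450  → 9.9378
row 4: Σ corner-gray over 12 cells = 6576  → 10.1320
row 5: Σ corner-gray over 12 cells = 6184  → 9.5280
row 6: Σ corner-gray over 12 cells = 6990  → 10.7698
row 7: Σ corner-gray over 12 cells = 6340  → 9.7684
row 8: Σ corner-gray over 12 cells = 6185  → 9.5295
row 9: Σ corner-gray over 12 cells = 7026  → 10.8253
row 10: Σ corner-gray over 12 cells = 7178  → 11.0595
row 11: Σ corner-gray over 12 cells = 6704  → 10.3292
Σ rows: total corner-gray = 79162  → 121.9688 mm³

121.969


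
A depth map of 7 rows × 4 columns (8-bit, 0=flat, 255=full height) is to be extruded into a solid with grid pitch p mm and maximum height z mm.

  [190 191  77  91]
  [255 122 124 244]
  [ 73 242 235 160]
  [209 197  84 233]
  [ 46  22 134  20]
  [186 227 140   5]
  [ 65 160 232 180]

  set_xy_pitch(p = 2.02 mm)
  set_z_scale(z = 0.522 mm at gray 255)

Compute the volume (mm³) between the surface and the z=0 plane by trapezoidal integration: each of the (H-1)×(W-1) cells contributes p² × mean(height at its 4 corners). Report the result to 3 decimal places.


height_mm = gray/255 × 0.522; cell vol = 2.02² × mean(4 corners)
unit = 2.02² × 0.522 / (4×255) = 0.0020882 mm³ per gray-sum
row 0: Σ corner-gray over 3 cells = 1808  → 3.7755
row 1: Σ corner-gray over 3 cells = 2178  → 4.5481
row 2: Σ corner-gray over 3 cells = 2191  → 4.5753
row 3: Σ corner-gray over 3 cells = 1382  → 2.8859
row 4: Σ corner-gray over 3 cells = 1303  → 2.7209
row 5: Σ corner-gray over 3 cells = 1954  → 4.0804
Σ rows: total corner-gray = 10816  → 22.5860 mm³

22.586


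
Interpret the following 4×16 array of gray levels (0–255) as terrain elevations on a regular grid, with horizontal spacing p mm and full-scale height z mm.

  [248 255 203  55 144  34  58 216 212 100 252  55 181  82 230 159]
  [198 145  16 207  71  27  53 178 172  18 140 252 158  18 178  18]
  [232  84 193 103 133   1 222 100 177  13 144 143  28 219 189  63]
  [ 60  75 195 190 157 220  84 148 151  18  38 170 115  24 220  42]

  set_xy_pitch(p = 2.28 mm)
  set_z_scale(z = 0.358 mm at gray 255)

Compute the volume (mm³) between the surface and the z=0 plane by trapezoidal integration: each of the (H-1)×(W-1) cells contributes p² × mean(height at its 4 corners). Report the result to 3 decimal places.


height_mm = gray/255 × 0.358; cell vol = 2.28² × mean(4 corners)
unit = 2.28² × 0.358 / (4×255) = 0.00182454 mm³ per gray-sum
row 0: Σ corner-gray over 15 cells = 8043  → 14.6747
row 1: Σ corner-gray over 15 cells = 7275  → 13.2735
row 2: Σ corner-gray over 15 cells = 7505  → 13.6931
Σ rows: total corner-gray = 22823  → 41.6414 mm³

41.641


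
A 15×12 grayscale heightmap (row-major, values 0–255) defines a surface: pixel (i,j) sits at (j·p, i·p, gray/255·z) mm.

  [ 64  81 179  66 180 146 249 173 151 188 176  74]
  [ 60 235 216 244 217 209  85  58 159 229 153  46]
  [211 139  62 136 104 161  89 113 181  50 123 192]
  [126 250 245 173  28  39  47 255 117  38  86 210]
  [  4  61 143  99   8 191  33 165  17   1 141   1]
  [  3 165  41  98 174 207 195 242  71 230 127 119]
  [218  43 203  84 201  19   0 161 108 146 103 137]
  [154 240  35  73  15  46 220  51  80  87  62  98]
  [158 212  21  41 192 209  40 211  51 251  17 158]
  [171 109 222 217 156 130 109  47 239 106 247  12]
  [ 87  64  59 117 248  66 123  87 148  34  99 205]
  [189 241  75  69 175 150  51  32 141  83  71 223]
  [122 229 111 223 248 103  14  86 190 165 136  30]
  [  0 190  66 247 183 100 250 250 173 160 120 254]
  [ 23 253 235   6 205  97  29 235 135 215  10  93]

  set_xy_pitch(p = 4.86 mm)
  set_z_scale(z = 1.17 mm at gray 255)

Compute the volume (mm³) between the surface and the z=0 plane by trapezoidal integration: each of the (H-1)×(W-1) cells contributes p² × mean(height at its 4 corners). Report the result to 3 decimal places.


2166.687

height_mm = gray/255 × 1.17; cell vol = 4.86² × mean(4 corners)
unit = 4.86² × 1.17 / (4×255) = 0.0270931 mm³ per gray-sum
row 0: Σ corner-gray over 11 cells = 7032  → 190.5185
row 1: Σ corner-gray over 11 cells = 6435  → 174.3439
row 2: Σ corner-gray over 11 cells = 5611  → 152.0192
row 3: Σ corner-gray over 11 cells = 4615  → 125.0345
row 4: Σ corner-gray over 11 cells = 4945  → 133.9752
row 5: Σ corner-gray over 11 cells = 5713  → 154.7827
row 6: Σ corner-gray over 11 cells = 4561  → 123.5715
row 7: Σ corner-gray over 11 cells = 4876  → 132.1058
row 8: Σ corner-gray over 11 cells = 6153  → 166.7037
row 9: Σ corner-gray over 11 cells = 5729  → 155.2162
row 10: Σ corner-gray over 11 cells = 4970  → 134.6526
row 11: Σ corner-gray over 11 cells = 5750  → 155.7852
row 12: Σ corner-gray over 11 cells = 6894  → 186.7796
row 13: Σ corner-gray over 11 cells = 6688  → 181.1985
Σ rows: total corner-gray = 79972  → 2166.6870 mm³


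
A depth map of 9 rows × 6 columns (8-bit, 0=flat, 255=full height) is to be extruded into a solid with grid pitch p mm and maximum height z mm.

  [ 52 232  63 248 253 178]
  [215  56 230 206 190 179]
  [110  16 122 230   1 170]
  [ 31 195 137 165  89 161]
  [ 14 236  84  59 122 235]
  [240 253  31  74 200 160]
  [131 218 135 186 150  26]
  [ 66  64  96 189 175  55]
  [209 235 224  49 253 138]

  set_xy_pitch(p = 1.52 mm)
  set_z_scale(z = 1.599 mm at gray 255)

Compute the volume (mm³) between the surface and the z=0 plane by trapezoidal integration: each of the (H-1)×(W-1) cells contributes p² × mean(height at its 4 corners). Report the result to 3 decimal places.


height_mm = gray/255 × 1.599; cell vol = 1.52² × mean(4 corners)
unit = 1.52² × 1.599 / (4×255) = 0.00362189 mm³ per gray-sum
row 0: Σ corner-gray over 5 cells = 3580  → 12.9664
row 1: Σ corner-gray over 5 cells = 2776  → 10.0544
row 2: Σ corner-gray over 5 cells = 2382  → 8.6273
row 3: Σ corner-gray over 5 cells = 2615  → 9.4712
row 4: Σ corner-gray over 5 cells = 2767  → 10.0218
row 5: Σ corner-gray over 5 cells = 3051  → 11.0504
row 6: Σ corner-gray over 5 cells = 2704  → 9.7936
row 7: Σ corner-gray over 5 cells = 3038  → 11.0033
Σ rows: total corner-gray = 22913  → 82.9884 mm³

82.988


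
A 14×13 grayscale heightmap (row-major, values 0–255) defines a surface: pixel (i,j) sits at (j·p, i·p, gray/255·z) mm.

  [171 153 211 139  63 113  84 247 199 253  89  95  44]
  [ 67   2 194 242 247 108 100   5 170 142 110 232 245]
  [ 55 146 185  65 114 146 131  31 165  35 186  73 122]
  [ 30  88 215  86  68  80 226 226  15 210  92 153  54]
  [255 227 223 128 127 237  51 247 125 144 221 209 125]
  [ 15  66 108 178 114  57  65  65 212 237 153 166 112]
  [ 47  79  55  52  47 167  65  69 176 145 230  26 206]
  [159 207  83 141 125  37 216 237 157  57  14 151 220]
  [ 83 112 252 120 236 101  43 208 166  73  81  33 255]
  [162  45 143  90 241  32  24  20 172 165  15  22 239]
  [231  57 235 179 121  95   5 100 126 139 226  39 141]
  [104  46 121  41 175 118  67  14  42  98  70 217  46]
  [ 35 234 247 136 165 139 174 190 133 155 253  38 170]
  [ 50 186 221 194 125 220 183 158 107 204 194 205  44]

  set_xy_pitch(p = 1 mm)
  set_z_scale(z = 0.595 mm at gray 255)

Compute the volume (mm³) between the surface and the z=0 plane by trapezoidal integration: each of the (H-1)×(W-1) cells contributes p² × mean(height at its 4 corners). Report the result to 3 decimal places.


47.275

height_mm = gray/255 × 0.595; cell vol = 1² × mean(4 corners)
unit = 1² × 0.595 / (4×255) = 0.000583333 mm³ per gray-sum
row 0: Σ corner-gray over 12 cells = 6923  → 4.0384
row 1: Σ corner-gray over 12 cells = 6147  → 3.5857
row 2: Σ corner-gray over 12 cells = 5733  → 3.3442
row 3: Σ corner-gray over 12 cells = 7260  → 4.2350
row 4: Σ corner-gray over 12 cells = 7227  → 4.2157
row 5: Σ corner-gray over 12 cells = 5444  → 3.1757
row 6: Σ corner-gray over 12 cells = 5704  → 3.3273
row 7: Σ corner-gray over 12 cells = 6417  → 3.7432
row 8: Σ corner-gray over 12 cells = 5527  → 3.2241
row 9: Σ corner-gray over 12 cells = 5355  → 3.1237
row 10: Σ corner-gray over 12 cells = 5184  → 3.0240
row 11: Σ corner-gray over 12 cells = 6101  → 3.5589
row 12: Σ corner-gray over 12 cells = 8021  → 4.6789
Σ rows: total corner-gray = 81043  → 47.2751 mm³


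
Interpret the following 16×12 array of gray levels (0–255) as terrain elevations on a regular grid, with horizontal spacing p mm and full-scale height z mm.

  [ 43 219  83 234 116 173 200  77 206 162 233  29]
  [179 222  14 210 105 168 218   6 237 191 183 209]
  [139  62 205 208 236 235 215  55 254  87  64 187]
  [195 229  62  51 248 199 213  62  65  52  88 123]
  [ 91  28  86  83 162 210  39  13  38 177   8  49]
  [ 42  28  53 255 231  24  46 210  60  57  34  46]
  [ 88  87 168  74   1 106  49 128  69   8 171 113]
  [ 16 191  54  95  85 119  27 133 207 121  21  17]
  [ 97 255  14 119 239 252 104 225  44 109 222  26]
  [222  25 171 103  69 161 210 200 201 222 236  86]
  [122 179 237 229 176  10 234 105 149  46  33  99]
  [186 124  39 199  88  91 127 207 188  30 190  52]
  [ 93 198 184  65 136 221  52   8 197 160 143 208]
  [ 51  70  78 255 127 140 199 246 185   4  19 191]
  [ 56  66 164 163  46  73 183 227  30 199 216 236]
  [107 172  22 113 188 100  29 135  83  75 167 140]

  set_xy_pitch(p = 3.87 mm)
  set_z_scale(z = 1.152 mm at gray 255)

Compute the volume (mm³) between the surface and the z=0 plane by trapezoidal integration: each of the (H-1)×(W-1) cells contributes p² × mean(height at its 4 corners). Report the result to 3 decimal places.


1434.315

height_mm = gray/255 × 1.152; cell vol = 3.87² × mean(4 corners)
unit = 3.87² × 1.152 / (4×255) = 0.0169151 mm³ per gray-sum
row 0: Σ corner-gray over 11 cells = 6974  → 117.9658
row 1: Σ corner-gray over 11 cells = 7064  → 119.4882
row 2: Σ corner-gray over 11 cells = 6424  → 108.6625
row 3: Σ corner-gray over 11 cells = 4684  → 79.2303
row 4: Σ corner-gray over 11 cells = 3912  → 66.1718
row 5: Σ corner-gray over 11 cells = 4007  → 67.7788
row 6: Σ corner-gray over 11 cells = 4062  → 68.7091
row 7: Σ corner-gray over 11 cells = 5428  → 91.8151
row 8: Σ corner-gray over 11 cells = 6793  → 114.9042
row 9: Σ corner-gray over 11 cells = 6521  → 110.3033
row 10: Σ corner-gray over 11 cells = 5821  → 98.4627
row 11: Σ corner-gray over 11 cells = 5833  → 98.6657
row 12: Σ corner-gray over 11 cells = 5917  → 100.0866
row 13: Σ corner-gray over 11 cells = 5914  → 100.0358
row 14: Σ corner-gray over 11 cells = 5441  → 92.0350
Σ rows: total corner-gray = 84795  → 1434.3148 mm³


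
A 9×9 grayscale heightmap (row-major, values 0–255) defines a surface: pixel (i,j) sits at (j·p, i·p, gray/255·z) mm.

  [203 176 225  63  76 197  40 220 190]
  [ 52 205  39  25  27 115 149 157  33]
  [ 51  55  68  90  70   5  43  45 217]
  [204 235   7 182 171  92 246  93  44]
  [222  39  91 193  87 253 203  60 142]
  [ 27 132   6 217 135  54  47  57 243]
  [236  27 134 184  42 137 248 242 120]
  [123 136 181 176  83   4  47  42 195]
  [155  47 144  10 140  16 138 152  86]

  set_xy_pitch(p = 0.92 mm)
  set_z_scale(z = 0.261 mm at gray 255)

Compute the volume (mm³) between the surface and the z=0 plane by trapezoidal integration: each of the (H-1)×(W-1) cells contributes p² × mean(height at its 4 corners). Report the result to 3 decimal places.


6.334

height_mm = gray/255 × 0.261; cell vol = 0.92² × mean(4 corners)
unit = 0.92² × 0.261 / (4×255) = 0.000216579 mm³ per gray-sum
row 0: Σ corner-gray over 8 cells = 3906  → 0.8460
row 1: Σ corner-gray over 8 cells = 2539  → 0.5499
row 2: Σ corner-gray over 8 cells = 3320  → 0.7190
row 3: Σ corner-gray over 8 cells = 4516  → 0.9781
row 4: Σ corner-gray over 8 cells = 3782  → 0.8191
row 5: Σ corner-gray over 8 cells = 3950  → 0.8555
row 6: Σ corner-gray over 8 cells = 4040  → 0.8750
row 7: Σ corner-gray over 8 cells = 3191  → 0.6911
Σ rows: total corner-gray = 29244  → 6.3336 mm³


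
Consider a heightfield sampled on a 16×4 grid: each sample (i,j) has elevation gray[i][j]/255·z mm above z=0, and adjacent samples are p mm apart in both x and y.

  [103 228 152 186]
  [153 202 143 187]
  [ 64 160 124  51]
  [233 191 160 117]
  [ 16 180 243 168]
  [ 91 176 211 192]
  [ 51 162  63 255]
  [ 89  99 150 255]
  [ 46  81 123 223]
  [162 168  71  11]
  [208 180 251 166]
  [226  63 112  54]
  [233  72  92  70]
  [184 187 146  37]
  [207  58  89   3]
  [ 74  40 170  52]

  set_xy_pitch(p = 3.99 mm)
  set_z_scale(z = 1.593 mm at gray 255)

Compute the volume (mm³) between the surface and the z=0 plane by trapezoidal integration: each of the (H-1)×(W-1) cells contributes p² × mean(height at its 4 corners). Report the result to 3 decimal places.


height_mm = gray/255 × 1.593; cell vol = 3.99² × mean(4 corners)
unit = 3.99² × 1.593 / (4×255) = 0.0248635 mm³ per gray-sum
row 0: Σ corner-gray over 3 cells = 2079  → 51.6911
row 1: Σ corner-gray over 3 cells = 1713  → 42.5911
row 2: Σ corner-gray over 3 cells = 1735  → 43.1381
row 3: Σ corner-gray over 3 cells = 2082  → 51.7657
row 4: Σ corner-gray over 3 cells = 2087  → 51.8900
row 5: Σ corner-gray over 3 cells = 1813  → 45.0774
row 6: Σ corner-gray over 3 cells = 1598  → 39.7318
row 7: Σ corner-gray over 3 cells = 1519  → 37.7676
row 8: Σ corner-gray over 3 cells = 1328  → 33.0187
row 9: Σ corner-gray over 3 cells = 1887  → 46.9173
row 10: Σ corner-gray over 3 cells = 1866  → 46.3952
row 11: Σ corner-gray over 3 cells = 1261  → 31.3528
row 12: Σ corner-gray over 3 cells = 1518  → 37.7427
row 13: Σ corner-gray over 3 cells = 1391  → 34.5851
row 14: Σ corner-gray over 3 cells = 1050  → 26.1066
Σ rows: total corner-gray = 24927  → 619.7712 mm³

619.771


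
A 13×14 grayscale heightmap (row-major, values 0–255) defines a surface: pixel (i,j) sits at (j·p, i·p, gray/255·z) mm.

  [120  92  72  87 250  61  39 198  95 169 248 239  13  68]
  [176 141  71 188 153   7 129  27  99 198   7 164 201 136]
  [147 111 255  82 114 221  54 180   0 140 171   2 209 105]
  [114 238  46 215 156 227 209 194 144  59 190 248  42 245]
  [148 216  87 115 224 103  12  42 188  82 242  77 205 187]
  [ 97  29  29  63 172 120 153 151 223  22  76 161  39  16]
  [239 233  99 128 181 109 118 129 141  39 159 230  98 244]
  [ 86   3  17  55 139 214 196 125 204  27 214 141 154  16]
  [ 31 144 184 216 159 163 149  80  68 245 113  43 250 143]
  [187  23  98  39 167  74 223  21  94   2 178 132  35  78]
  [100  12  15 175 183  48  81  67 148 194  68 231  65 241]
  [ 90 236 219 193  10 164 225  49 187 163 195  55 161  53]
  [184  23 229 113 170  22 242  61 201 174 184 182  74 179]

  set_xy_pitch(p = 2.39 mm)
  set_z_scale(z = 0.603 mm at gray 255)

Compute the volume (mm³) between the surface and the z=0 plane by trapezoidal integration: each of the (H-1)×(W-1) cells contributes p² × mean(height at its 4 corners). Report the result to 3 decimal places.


271.719

height_mm = gray/255 × 0.603; cell vol = 2.39² × mean(4 corners)
unit = 2.39² × 0.603 / (4×255) = 0.00337686 mm³ per gray-sum
row 0: Σ corner-gray over 13 cells = 6396  → 21.5984
row 1: Σ corner-gray over 13 cells = 6412  → 21.6524
row 2: Σ corner-gray over 13 cells = 7625  → 25.7486
row 3: Σ corner-gray over 13 cells = 7816  → 26.3935
row 4: Σ corner-gray over 13 cells = 6110  → 20.6326
row 5: Σ corner-gray over 13 cells = 6400  → 21.6119
row 6: Σ corner-gray over 13 cells = 6891  → 23.2699
row 7: Σ corner-gray over 13 cells = 6882  → 23.2395
row 8: Σ corner-gray over 13 cells = 6239  → 21.0682
row 9: Σ corner-gray over 13 cells = 5352  → 18.0729
row 10: Σ corner-gray over 13 cells = 6772  → 22.8681
row 11: Σ corner-gray over 13 cells = 7570  → 25.5628
Σ rows: total corner-gray = 80465  → 271.7190 mm³


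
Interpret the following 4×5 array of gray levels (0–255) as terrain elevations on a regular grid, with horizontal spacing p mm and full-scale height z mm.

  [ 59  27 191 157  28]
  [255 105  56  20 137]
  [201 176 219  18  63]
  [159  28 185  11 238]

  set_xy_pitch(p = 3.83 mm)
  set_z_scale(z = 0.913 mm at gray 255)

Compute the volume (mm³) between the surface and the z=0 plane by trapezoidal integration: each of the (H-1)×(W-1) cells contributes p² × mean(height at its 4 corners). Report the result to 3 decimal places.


70.509

height_mm = gray/255 × 0.913; cell vol = 3.83² × mean(4 corners)
unit = 3.83² × 0.913 / (4×255) = 0.0131301 mm³ per gray-sum
row 0: Σ corner-gray over 4 cells = 1591  → 20.8900
row 1: Σ corner-gray over 4 cells = 1844  → 24.2119
row 2: Σ corner-gray over 4 cells = 1935  → 25.4068
Σ rows: total corner-gray = 5370  → 70.5087 mm³


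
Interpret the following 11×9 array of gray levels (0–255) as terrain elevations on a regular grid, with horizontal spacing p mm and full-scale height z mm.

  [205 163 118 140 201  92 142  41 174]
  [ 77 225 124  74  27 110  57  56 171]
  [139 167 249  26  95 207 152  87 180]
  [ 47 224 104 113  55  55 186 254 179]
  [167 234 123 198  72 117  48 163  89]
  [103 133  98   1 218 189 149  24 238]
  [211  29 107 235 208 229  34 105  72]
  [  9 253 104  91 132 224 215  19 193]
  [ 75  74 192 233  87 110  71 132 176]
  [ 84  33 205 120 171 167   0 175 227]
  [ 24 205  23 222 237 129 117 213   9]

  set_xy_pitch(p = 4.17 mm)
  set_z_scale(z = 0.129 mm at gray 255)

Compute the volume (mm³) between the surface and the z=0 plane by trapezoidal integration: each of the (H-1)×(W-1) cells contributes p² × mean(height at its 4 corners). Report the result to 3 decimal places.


height_mm = gray/255 × 0.129; cell vol = 4.17² × mean(4 corners)
unit = 4.17² × 0.129 / (4×255) = 0.00219918 mm³ per gray-sum
row 0: Σ corner-gray over 8 cells = 3767  → 8.2843
row 1: Σ corner-gray over 8 cells = 3879  → 8.5306
row 2: Σ corner-gray over 8 cells = 4493  → 9.8809
row 3: Σ corner-gray over 8 cells = 4374  → 9.6192
row 4: Σ corner-gray over 8 cells = 4131  → 9.0848
row 5: Σ corner-gray over 8 cells = 4142  → 9.1090
row 6: Σ corner-gray over 8 cells = 4455  → 9.7974
row 7: Σ corner-gray over 8 cells = 4327  → 9.5159
row 8: Σ corner-gray over 8 cells = 4102  → 9.0211
row 9: Σ corner-gray over 8 cells = 4378  → 9.6280
Σ rows: total corner-gray = 42048  → 92.4713 mm³

92.471


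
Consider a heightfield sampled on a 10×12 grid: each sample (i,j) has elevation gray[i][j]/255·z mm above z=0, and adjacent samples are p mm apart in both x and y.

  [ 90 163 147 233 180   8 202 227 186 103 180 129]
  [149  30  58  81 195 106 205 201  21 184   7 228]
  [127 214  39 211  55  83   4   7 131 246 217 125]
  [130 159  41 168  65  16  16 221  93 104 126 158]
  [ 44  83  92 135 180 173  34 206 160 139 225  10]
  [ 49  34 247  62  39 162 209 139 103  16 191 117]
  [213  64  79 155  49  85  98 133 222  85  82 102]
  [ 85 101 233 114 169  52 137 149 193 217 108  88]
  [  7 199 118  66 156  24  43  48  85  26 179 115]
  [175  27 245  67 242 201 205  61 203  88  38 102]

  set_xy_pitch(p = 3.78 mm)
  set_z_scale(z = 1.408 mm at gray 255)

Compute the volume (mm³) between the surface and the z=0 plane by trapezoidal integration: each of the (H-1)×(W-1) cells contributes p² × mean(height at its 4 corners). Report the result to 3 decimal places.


height_mm = gray/255 × 1.408; cell vol = 3.78² × mean(4 corners)
unit = 3.78² × 1.408 / (4×255) = 0.0197236 mm³ per gray-sum
row 0: Σ corner-gray over 11 cells = 6030  → 118.9333
row 1: Σ corner-gray over 11 cells = 5219  → 102.9374
row 2: Σ corner-gray over 11 cells = 4972  → 98.0657
row 3: Σ corner-gray over 11 cells = 5214  → 102.8388
row 4: Σ corner-gray over 11 cells = 5478  → 108.0459
row 5: Σ corner-gray over 11 cells = 4989  → 98.4010
row 6: Σ corner-gray over 11 cells = 5538  → 109.2293
row 7: Σ corner-gray over 11 cells = 5129  → 101.1623
row 8: Σ corner-gray over 11 cells = 5041  → 99.4266
Σ rows: total corner-gray = 47610  → 939.0404 mm³

939.040


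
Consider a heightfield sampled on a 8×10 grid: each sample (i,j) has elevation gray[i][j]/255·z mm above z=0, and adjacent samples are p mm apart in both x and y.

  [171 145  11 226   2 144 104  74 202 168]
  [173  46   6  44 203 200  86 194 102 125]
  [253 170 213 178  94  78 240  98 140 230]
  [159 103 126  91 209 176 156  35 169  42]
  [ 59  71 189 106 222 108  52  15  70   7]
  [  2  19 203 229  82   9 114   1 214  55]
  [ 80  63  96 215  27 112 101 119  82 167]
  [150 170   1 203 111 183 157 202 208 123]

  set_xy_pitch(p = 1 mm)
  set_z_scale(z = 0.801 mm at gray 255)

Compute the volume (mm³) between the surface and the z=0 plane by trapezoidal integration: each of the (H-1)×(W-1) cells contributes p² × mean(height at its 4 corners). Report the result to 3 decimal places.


height_mm = gray/255 × 0.801; cell vol = 1² × mean(4 corners)
unit = 1² × 0.801 / (4×255) = 0.000785294 mm³ per gray-sum
row 0: Σ corner-gray over 9 cells = 4215  → 3.3100
row 1: Σ corner-gray over 9 cells = 4965  → 3.8990
row 2: Σ corner-gray over 9 cells = 5236  → 4.1118
row 3: Σ corner-gray over 9 cells = 4063  → 3.1907
row 4: Σ corner-gray over 9 cells = 3531  → 2.7729
row 5: Σ corner-gray over 9 cells = 3676  → 2.8867
row 6: Σ corner-gray over 9 cells = 4620  → 3.6281
Σ rows: total corner-gray = 30306  → 23.7991 mm³

23.799


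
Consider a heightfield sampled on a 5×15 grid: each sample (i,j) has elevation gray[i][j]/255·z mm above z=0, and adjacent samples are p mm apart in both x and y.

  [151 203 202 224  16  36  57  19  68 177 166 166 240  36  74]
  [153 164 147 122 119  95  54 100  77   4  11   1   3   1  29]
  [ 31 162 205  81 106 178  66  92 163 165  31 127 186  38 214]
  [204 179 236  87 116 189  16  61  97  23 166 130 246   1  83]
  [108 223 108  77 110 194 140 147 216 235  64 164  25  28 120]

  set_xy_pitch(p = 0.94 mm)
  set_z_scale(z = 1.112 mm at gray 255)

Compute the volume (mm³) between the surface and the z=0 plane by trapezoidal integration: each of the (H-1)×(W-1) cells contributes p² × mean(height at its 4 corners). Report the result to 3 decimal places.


23.835

height_mm = gray/255 × 1.112; cell vol = 0.94² × mean(4 corners)
unit = 0.94² × 1.112 / (4×255) = 0.000963297 mm³ per gray-sum
row 0: Σ corner-gray over 14 cells = 5423  → 5.2240
row 1: Σ corner-gray over 14 cells = 5423  → 5.2240
row 2: Σ corner-gray over 14 cells = 6826  → 6.5755
row 3: Σ corner-gray over 14 cells = 7071  → 6.8115
Σ rows: total corner-gray = 24743  → 23.8349 mm³


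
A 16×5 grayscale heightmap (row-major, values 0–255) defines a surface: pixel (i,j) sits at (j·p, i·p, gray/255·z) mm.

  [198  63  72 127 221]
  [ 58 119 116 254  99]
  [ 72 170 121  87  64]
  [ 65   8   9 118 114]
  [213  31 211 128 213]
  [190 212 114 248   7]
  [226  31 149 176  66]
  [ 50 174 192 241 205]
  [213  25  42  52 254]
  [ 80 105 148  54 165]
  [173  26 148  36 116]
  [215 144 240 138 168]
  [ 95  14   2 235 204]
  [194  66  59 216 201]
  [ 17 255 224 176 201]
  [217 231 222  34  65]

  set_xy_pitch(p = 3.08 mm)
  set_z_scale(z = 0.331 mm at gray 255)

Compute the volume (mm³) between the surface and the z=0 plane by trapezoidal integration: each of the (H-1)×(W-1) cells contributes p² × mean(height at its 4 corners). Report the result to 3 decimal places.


96.450

height_mm = gray/255 × 0.331; cell vol = 3.08² × mean(4 corners)
unit = 3.08² × 0.331 / (4×255) = 0.00307843 mm³ per gray-sum
row 0: Σ corner-gray over 4 cells = 2078  → 6.3970
row 1: Σ corner-gray over 4 cells = 2027  → 6.2400
row 2: Σ corner-gray over 4 cells = 1341  → 4.1282
row 3: Σ corner-gray over 4 cells = 1615  → 4.9717
row 4: Σ corner-gray over 4 cells = 2511  → 7.7299
row 5: Σ corner-gray over 4 cells = 2349  → 7.2312
row 6: Σ corner-gray over 4 cells = 2473  → 7.6130
row 7: Σ corner-gray over 4 cells = 2174  → 6.6925
row 8: Σ corner-gray over 4 cells = 1564  → 4.8147
row 9: Σ corner-gray over 4 cells = 1568  → 4.8270
row 10: Σ corner-gray over 4 cells = 2136  → 6.5755
row 11: Σ corner-gray over 4 cells = 2228  → 6.8587
row 12: Σ corner-gray over 4 cells = 1878  → 5.7813
row 13: Σ corner-gray over 4 cells = 2605  → 8.0193
row 14: Σ corner-gray over 4 cells = 2784  → 8.5703
Σ rows: total corner-gray = 31331  → 96.4503 mm³
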